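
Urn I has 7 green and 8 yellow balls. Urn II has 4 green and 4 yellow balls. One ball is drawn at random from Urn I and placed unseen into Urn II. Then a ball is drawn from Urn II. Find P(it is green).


P(transfer green) = 7/15; P(transfer yellow) = 8/15
If green transferred: Urn II has 5 green of 9, so P(green|green moved) = 5/9
If yellow transferred: Urn II has 4 green of 9, so P(green|yellow moved) = 4/9
By total probability: P(green) = 7/15*5/9 + 8/15*4/9 = 67/135

67/135


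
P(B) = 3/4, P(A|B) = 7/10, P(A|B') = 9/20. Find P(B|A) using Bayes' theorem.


P(A) = P(A|B)P(B) + P(A|B')P(B') = 7/10*3/4 + 9/20*1/4 = 51/80
P(B|A) = P(A|B)P(B)/P(A) = (21/40)/(51/80) = 14/17

14/17


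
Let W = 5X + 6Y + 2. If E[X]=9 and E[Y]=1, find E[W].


E[5X + 6Y + 2] = 5*E[X] + 6*E[Y] + 2
= (5)*(9) + (6)*(1) + (2)
= 45 + 6 + 2 = 53

53


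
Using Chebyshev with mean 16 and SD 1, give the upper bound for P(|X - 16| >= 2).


k = 2/1 = 2
Chebyshev: P(|X-mu| >= k*sigma) <= 1/k^2 = 1/2^2 = 1/4

1/4


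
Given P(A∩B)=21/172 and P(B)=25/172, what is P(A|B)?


P(A|B) = P(A∩B)/P(B) = (21/172)/(25/172) = 21/25

21/25


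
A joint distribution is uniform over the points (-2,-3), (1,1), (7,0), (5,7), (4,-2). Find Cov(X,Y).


E[X]=3, E[Y]=3/5, E[XY]=34/5
Cov(X,Y) = E[XY] - E[X]E[Y] = 34/5 - 3*3/5 = 5

5


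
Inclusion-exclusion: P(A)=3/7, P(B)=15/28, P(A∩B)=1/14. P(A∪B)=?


P(A∪B) = P(A) + P(B) - P(A∩B)
= 3/7 + 15/28 - 1/14 = 25/28

25/28


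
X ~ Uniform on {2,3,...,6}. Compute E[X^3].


E[X^3] = (1/5) * sum(x^3 for x=2..6)
= 440/5 = 88

88


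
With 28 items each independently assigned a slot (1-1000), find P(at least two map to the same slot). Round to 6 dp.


P(all different) = prod((1000-i)/1000 for i=0..27) = 0.682827
P(at least one match) = 1 - 0.682827 = 0.317173

0.317173


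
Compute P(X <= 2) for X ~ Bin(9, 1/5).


P(X<=2) = P(X=0) + P(X=1) + P(X=2)
= 262144/1953125 + 589824/1953125 + 589824/1953125
= 1441792/1953125

1441792/1953125


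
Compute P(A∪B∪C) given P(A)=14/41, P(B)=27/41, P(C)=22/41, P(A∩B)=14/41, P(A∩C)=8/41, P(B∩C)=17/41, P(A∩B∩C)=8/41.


P(A∪B∪C) = P(A)+P(B)+P(C) - P(AB)-P(AC)-P(BC) + P(ABC)
= 14/41+27/41+22/41 - 14/41-8/41-17/41 + 8/41
= 32/41

32/41


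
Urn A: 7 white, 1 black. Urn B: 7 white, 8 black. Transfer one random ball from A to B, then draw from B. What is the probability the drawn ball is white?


P(transfer white) = 7/8; P(transfer black) = 1/8
If white transferred: Urn II has 8 white of 16, so P(white|white moved) = 1/2
If black transferred: Urn II has 7 white of 16, so P(white|black moved) = 7/16
By total probability: P(white) = 7/8*1/2 + 1/8*7/16 = 63/128

63/128


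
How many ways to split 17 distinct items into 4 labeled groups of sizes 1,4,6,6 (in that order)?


17! = 355687428096000
Denominator: 1!=1 * 4!=24 * 6!=720 * 6!=720
Coefficient = 355687428096000 / 12441600 = 28588560

28588560


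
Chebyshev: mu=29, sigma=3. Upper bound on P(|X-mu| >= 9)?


k = 9/3 = 3
Chebyshev: P(|X-mu| >= k*sigma) <= 1/k^2 = 1/3^2 = 1/9

1/9


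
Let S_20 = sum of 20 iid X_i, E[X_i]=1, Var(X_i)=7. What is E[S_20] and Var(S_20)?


E[S_n] = n*mu = 20*1 = 20
Var(S_n) = n*sigma^2 = 20*7 = 140

E[S_20]=20, Var(S_20)=140


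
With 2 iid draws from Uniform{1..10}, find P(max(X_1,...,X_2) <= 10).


P(max <= 10) = P(all X_i <= 10) = (P(X_1 <= 10))^2
= (10/10)^2 = 1^2 = 1

1


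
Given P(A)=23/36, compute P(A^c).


P(A') = 1 - P(A) = 1 - 23/36 = 13/36

13/36


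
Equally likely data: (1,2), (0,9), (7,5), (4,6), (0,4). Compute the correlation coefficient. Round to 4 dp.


Cov(X,Y) = -0.2800, Var(X) = 7.4400, Var(Y) = 5.3600
rho = Cov/(sqrt(VarX)*sqrt(VarY)) = -0.0443

-0.0443


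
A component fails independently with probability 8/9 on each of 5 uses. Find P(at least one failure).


P(at least one) = 1 - P(none)
P(none) = (1 - 8/9)^5 = (1/9)^5 = 1/59049
P(at least one) = 1 - 1/59049 = 59048/59049

59048/59049


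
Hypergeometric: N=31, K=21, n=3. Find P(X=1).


P(X=1) = C(21,1)*C(10,2) / C(31,3)
= 21*45 / 4495
= 945/4495 = 189/899

189/899


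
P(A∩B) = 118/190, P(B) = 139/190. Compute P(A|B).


P(A|B) = P(A∩B)/P(B) = (118/190)/(139/190) = 118/139

118/139


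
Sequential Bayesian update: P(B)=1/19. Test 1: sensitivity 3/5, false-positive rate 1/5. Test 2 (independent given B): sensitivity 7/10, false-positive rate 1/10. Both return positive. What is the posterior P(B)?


After test 1: P(+) = 3/5*1/19 + 1/5*18/19 = 21/95
P(B|+) = (3/95)/(21/95) = 1/7
After test 2 (use post1 as new prior): P(+) = 7/10*1/7 + 1/10*6/7 = 13/70
P(B|+,+) = (1/10)/(13/70) = 7/13

7/13


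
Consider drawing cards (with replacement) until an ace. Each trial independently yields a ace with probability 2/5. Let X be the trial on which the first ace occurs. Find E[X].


For geometric (trials until first success), E[X] = 1/p = 1/(2/5) = 5/2

5/2


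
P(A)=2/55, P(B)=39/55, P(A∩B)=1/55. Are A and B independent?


P(A)*P(B) = 2/55*39/55 = 78/3025
P(A∩B) = 1/55 != 78/3025, so not independent

No, A and B are not independent


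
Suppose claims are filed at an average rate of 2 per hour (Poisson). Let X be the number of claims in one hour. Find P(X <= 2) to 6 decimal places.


P(X<=2) = e^(-2)*2^0/0! + e^(-2)*2^1/1! + e^(-2)*2^2/2!
≈ 0.1353352832 + 0.2706705665 + 0.2706705665
= 0.6766764162
≈ 0.676676

0.676676


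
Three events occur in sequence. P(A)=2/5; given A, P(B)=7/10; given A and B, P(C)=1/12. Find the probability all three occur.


P(A∩B∩C) = P(A) * P(B|A) * P(C|A∩B)
= 2/5 * 7/10 * 1/12
= 7/25 * 1/12 = 7/300

7/300


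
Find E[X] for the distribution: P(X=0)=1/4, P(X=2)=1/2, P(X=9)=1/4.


E[X] = sum(x * P(x))
= 0*1/4 + 2*1/2 + 9*1/4
= 13/4

13/4


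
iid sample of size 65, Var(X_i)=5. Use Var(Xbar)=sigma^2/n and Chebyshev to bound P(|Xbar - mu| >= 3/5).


Var(Xbar) = Var(X)/n = 5/65
Chebyshev: P(|Xbar-mu| >= 3/5) <= Var(Xbar)/(3/5)^2 = (1/13)/(9/25) = 25/117

25/117


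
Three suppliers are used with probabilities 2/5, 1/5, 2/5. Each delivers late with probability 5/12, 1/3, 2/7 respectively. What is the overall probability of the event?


P(A) = P(A|B1)P(B1) + P(A|B2)P(B2) + P(A|B3)P(B3)
= 5/12*2/5 + 1/3*1/5 + 2/7*2/5
= 1/6 + 1/15 + 4/35 = 73/210

73/210


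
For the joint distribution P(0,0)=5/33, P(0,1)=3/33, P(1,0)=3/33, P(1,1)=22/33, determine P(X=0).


P(X=0) = P(0,0)+P(0,1) = 5/33 + 3/33 = 8/33

8/33


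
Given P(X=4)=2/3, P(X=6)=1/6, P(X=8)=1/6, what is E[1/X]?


E[1/X] = sum(g(x)*P(x))
= 1/4*2/3 + 1/6*1/6 + 1/8*1/6
= 31/144

31/144


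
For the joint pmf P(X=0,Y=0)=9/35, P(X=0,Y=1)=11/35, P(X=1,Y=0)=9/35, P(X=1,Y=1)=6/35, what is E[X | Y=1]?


P(Y=1) = 17/35
E[X|Y=1] = (0*11 + 1*6)/17 = 6/17

6/17


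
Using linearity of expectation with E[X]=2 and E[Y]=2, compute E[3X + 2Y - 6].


E[3X + 2Y - 6] = 3*E[X] + 2*E[Y] - 6
= (3)*(2) + (2)*(2) + (-6)
= 6 + 4 - 6 = 4

4


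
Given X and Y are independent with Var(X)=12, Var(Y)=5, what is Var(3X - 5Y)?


Independence => Cov(X,Y)=0
Var(3X - 5Y) = 3^2*Var(X) + (-5)^2*Var(Y)
= 9*12 + 25*5 = 233

233


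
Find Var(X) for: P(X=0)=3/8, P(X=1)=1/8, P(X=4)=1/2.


E[X] = 17/8, E[X^2] = 65/8
Var(X) = E[X^2] - (E[X])^2 = 65/8 - (17/8)^2 = 231/64

231/64


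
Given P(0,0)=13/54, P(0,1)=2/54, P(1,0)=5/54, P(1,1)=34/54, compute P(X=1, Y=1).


Read from table: P(X=1, Y=1) = 34/54 = 17/27

17/27


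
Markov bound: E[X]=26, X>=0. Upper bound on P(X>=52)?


Markov: P(X >= a) <= E[X]/a
P(X >= 52) <= 26/52 = 1/2

1/2


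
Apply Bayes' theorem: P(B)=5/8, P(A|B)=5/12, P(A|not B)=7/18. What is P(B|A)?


P(A) = P(A|B)P(B) + P(A|B')P(B') = 5/12*5/8 + 7/18*3/8 = 13/32
P(B|A) = P(A|B)P(B)/P(A) = (25/96)/(13/32) = 25/39

25/39


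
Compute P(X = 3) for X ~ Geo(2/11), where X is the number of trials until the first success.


P(X=3) = (1-p)^2 * p = (9/11)^2 * 2/11
= 81/121 * 2/11 = 162/1331

162/1331


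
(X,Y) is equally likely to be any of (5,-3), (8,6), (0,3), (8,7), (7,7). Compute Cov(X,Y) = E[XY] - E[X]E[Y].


E[X]=28/5, E[Y]=4, E[XY]=138/5
Cov(X,Y) = E[XY] - E[X]E[Y] = 138/5 - 28/5*4 = 26/5

26/5


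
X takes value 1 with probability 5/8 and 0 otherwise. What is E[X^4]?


For Bernoulli: X in {0,1}
E[X^4] = 0^4*(1-5/8) + 1^4*5/8 = 5/8

5/8


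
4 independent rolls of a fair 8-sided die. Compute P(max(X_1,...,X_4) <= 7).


P(max <= 7) = P(all X_i <= 7) = (P(X_1 <= 7))^4
= (7/8)^4 = 2401/4096

2401/4096


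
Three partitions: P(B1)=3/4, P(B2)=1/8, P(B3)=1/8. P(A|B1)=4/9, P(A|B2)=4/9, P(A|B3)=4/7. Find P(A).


P(A) = P(A|B1)P(B1) + P(A|B2)P(B2) + P(A|B3)P(B3)
= 4/9*3/4 + 4/9*1/8 + 4/7*1/8
= 1/3 + 1/18 + 1/14 = 29/63

29/63


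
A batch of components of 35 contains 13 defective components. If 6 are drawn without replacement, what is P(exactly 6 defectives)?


P(X=6) = C(13,6)*C(22,0) / C(35,6)
= 1716*1 / 1623160
= 1716/1623160 = 39/36890

39/36890


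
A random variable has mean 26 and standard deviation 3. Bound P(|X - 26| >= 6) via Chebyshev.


k = 6/3 = 2
Chebyshev: P(|X-mu| >= k*sigma) <= 1/k^2 = 1/2^2 = 1/4

1/4


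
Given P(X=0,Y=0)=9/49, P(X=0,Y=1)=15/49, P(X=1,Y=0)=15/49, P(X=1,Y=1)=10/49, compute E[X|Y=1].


P(Y=1) = 25/49
E[X|Y=1] = (0*15 + 1*10)/25 = 10/25 = 2/5

2/5


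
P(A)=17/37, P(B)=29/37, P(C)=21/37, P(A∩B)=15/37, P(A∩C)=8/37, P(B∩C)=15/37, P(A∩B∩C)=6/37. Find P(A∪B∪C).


P(A∪B∪C) = P(A)+P(B)+P(C) - P(AB)-P(AC)-P(BC) + P(ABC)
= 17/37+29/37+21/37 - 15/37-8/37-15/37 + 6/37
= 35/37

35/37


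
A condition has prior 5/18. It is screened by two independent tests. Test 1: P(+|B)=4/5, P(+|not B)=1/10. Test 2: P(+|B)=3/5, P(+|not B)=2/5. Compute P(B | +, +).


After test 1: P(+) = 4/5*5/18 + 1/10*13/18 = 53/180
P(B|+) = (2/9)/(53/180) = 40/53
After test 2 (use post1 as new prior): P(+) = 3/5*40/53 + 2/5*13/53 = 146/265
P(B|+,+) = (24/53)/(146/265) = 60/73

60/73


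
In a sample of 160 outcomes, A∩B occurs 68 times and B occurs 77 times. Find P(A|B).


P(A|B) = P(A∩B)/P(B) = (68/160)/(77/160) = 68/77

68/77


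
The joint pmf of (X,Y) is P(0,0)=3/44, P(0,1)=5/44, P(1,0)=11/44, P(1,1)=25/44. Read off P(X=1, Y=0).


Read from table: P(X=1, Y=0) = 11/44 = 1/4

1/4


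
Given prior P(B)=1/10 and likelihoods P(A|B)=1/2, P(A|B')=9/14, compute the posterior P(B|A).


P(A) = P(A|B)P(B) + P(A|B')P(B') = 1/2*1/10 + 9/14*9/10 = 22/35
P(B|A) = P(A|B)P(B)/P(A) = (1/20)/(22/35) = 7/88

7/88


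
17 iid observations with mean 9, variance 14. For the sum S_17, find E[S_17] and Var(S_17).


E[S_n] = n*mu = 17*9 = 153
Var(S_n) = n*sigma^2 = 17*14 = 238

E[S_17]=153, Var(S_17)=238


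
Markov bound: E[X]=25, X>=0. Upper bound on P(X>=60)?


Markov: P(X >= a) <= E[X]/a
P(X >= 60) <= 25/60 = 5/12

5/12


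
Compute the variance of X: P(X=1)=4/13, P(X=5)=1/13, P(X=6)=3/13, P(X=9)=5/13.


E[X] = 72/13, E[X^2] = 542/13
Var(X) = E[X^2] - (E[X])^2 = 542/13 - (72/13)^2 = 1862/169

1862/169


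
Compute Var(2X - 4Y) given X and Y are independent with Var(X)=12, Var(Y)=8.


Independence => Cov(X,Y)=0
Var(2X - 4Y) = 2^2*Var(X) + (-4)^2*Var(Y)
= 4*12 + 16*8 = 176

176


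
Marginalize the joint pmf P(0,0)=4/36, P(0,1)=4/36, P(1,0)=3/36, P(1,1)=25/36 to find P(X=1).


P(X=1) = P(1,0)+P(1,1) = 3/36 + 25/36 = 28/36 = 7/9

7/9


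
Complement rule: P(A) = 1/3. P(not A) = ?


P(A') = 1 - P(A) = 1 - 1/3 = 2/3

2/3


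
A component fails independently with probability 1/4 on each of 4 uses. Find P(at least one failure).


P(at least one) = 1 - P(none)
P(none) = (1 - 1/4)^4 = (3/4)^4 = 81/256
P(at least one) = 1 - 81/256 = 175/256

175/256


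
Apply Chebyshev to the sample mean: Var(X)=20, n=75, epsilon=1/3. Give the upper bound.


Var(Xbar) = Var(X)/n = 20/75
Chebyshev: P(|Xbar-mu| >= 1/3) <= Var(Xbar)/(1/3)^2 = (4/15)/(1/9) = 12/5
Bound exceeds 1, so trivial bound: 1

1


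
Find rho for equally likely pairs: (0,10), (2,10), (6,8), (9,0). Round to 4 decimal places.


Cov(X,Y) = -12.7500, Var(X) = 12.1875, Var(Y) = 17.0000
rho = Cov/(sqrt(VarX)*sqrt(VarY)) = -0.8858

-0.8858


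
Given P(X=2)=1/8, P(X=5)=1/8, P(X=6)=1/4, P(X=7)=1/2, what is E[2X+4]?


E[2X+4] = sum(g(x)*P(x))
= 8*1/8 + 14*1/8 + 16*1/4 + 18*1/2
= 63/4

63/4


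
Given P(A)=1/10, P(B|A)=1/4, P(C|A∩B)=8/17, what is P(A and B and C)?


P(A∩B∩C) = P(A) * P(B|A) * P(C|A∩B)
= 1/10 * 1/4 * 8/17
= 1/40 * 8/17 = 1/85

1/85


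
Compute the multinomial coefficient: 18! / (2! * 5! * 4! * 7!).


18! = 6402373705728000
Denominator: 2!=2 * 5!=120 * 4!=24 * 7!=5040
Coefficient = 6402373705728000 / 29030400 = 220540320

220540320


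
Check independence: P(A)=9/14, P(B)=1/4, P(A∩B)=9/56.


P(A)*P(B) = 9/14*1/4 = 9/56
P(A∩B) = 9/56, which equals P(A)P(B), so independent

Yes, A and B are independent


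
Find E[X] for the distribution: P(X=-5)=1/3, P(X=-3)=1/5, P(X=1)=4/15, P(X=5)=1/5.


E[X] = sum(x * P(x))
= -5*1/3 - 3*1/5 + 1*4/15 + 5*1/5
= -1

-1


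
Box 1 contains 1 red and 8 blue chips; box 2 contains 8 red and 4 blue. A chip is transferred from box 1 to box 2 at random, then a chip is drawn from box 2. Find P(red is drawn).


P(transfer red) = 1/9; P(transfer blue) = 8/9
If red transferred: Urn II has 9 red of 13, so P(red|red moved) = 9/13
If blue transferred: Urn II has 8 red of 13, so P(red|blue moved) = 8/13
By total probability: P(red) = 1/9*9/13 + 8/9*8/13 = 73/117

73/117


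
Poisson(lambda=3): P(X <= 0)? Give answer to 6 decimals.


P(X<=0) = e^(-3)*3^0/0!
≈ 0.0497870684
≈ 0.049787

0.049787


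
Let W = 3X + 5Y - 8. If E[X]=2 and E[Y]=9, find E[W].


E[3X + 5Y - 8] = 3*E[X] + 5*E[Y] - 8
= (3)*(2) + (5)*(9) + (-8)
= 6 + 45 - 8 = 43

43


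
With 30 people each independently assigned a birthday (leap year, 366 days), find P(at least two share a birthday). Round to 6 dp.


P(all different) = prod((366-i)/366 for i=0..29) = 0.294697
P(at least one match) = 1 - 0.294697 = 0.705303

0.705303


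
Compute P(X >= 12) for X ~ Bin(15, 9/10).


P(X>=12) = P(X=12) + P(X=13) + P(X=14) + P(X=15)
= 25701087819771/200000000000000 + 53379182394909/200000000000000 + 68630377364883/200000000000000 + 205891132094649/1000000000000000
= 59027773124529/62500000000000

59027773124529/62500000000000


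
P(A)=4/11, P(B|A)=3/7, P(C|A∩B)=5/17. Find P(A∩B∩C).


P(A∩B∩C) = P(A) * P(B|A) * P(C|A∩B)
= 4/11 * 3/7 * 5/17
= 12/77 * 5/17 = 60/1309

60/1309


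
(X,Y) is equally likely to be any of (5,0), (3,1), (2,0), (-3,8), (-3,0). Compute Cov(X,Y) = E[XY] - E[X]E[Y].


E[X]=4/5, E[Y]=9/5, E[XY]=-21/5
Cov(X,Y) = E[XY] - E[X]E[Y] = -21/5 - 4/5*9/5 = -141/25

-141/25


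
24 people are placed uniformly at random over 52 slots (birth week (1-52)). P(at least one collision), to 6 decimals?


P(all different) = prod((52-i)/52 for i=0..23) = 0.001732
P(at least one match) = 1 - 0.001732 = 0.998268

0.998268


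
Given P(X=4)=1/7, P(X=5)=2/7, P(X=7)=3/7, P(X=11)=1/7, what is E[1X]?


E[1X] = sum(g(x)*P(x))
= 4*1/7 + 5*2/7 + 7*3/7 + 11*1/7
= 46/7

46/7


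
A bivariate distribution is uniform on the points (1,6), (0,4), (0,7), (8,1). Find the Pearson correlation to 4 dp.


Cov(X,Y) = -6.6250, Var(X) = 11.1875, Var(Y) = 5.2500
rho = Cov/(sqrt(VarX)*sqrt(VarY)) = -0.8644

-0.8644


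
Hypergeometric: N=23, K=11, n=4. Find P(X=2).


P(X=2) = C(11,2)*C(12,2) / C(23,4)
= 55*66 / 8855
= 3630/8855 = 66/161

66/161


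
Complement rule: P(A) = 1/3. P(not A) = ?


P(A') = 1 - P(A) = 1 - 1/3 = 2/3

2/3


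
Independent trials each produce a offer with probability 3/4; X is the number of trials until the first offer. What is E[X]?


For geometric (trials until first success), E[X] = 1/p = 1/(3/4) = 4/3

4/3


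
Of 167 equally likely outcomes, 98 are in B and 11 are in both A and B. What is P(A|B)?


P(A|B) = P(A∩B)/P(B) = (11/167)/(98/167) = 11/98

11/98


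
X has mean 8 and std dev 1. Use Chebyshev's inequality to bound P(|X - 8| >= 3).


k = 3/1 = 3
Chebyshev: P(|X-mu| >= k*sigma) <= 1/k^2 = 1/3^2 = 1/9

1/9


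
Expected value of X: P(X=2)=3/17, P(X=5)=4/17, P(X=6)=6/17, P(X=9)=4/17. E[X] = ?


E[X] = sum(x * P(x))
= 2*3/17 + 5*4/17 + 6*6/17 + 9*4/17
= 98/17

98/17


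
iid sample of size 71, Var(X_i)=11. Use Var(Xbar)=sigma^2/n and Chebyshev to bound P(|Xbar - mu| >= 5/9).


Var(Xbar) = Var(X)/n = 11/71
Chebyshev: P(|Xbar-mu| >= 5/9) <= Var(Xbar)/(5/9)^2 = (11/71)/(25/81) = 891/1775

891/1775


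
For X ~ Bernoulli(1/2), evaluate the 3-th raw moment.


For Bernoulli: X in {0,1}
E[X^3] = 0^3*(1-1/2) + 1^3*1/2 = 1/2

1/2


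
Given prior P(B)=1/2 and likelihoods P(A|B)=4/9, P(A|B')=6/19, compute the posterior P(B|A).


P(A) = P(A|B)P(B) + P(A|B')P(B') = 4/9*1/2 + 6/19*1/2 = 65/171
P(B|A) = P(A|B)P(B)/P(A) = (2/9)/(65/171) = 38/65

38/65


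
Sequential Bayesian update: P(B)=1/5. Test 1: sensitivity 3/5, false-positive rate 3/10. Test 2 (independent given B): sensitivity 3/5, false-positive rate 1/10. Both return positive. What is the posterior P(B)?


After test 1: P(+) = 3/5*1/5 + 3/10*4/5 = 9/25
P(B|+) = (3/25)/(9/25) = 1/3
After test 2 (use post1 as new prior): P(+) = 3/5*1/3 + 1/10*2/3 = 4/15
P(B|+,+) = (1/5)/(4/15) = 3/4

3/4


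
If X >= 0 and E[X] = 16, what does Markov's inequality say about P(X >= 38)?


Markov: P(X >= a) <= E[X]/a
P(X >= 38) <= 16/38 = 8/19

8/19


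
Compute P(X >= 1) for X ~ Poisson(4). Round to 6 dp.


P(X>=1) = 1 - P(X<=0) = 1 - (e^(-4)*4^0/0!)
≈ 1 - 0.0183156389 = 0.9816843611
≈ 0.981684

0.981684


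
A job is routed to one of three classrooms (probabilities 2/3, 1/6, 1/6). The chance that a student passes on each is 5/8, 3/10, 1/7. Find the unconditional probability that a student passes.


P(A) = P(A|B1)P(B1) + P(A|B2)P(B2) + P(A|B3)P(B3)
= 5/8*2/3 + 3/10*1/6 + 1/7*1/6
= 5/12 + 1/20 + 1/42 = 103/210

103/210


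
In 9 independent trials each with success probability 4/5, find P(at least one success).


P(at least one) = 1 - P(none)
P(none) = (1 - 4/5)^9 = (1/5)^9 = 1/1953125
P(at least one) = 1 - 1/1953125 = 1953124/1953125

1953124/1953125


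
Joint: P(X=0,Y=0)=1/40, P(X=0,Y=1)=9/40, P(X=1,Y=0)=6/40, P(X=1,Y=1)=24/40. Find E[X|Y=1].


P(Y=1) = 33/40
E[X|Y=1] = (0*9 + 1*24)/33 = 24/33 = 8/11

8/11


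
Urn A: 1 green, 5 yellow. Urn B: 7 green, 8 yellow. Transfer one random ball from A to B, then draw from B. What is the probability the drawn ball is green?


P(transfer green) = 1/6; P(transfer yellow) = 5/6
If green transferred: Urn II has 8 green of 16, so P(green|green moved) = 1/2
If yellow transferred: Urn II has 7 green of 16, so P(green|yellow moved) = 7/16
By total probability: P(green) = 1/6*1/2 + 5/6*7/16 = 43/96

43/96


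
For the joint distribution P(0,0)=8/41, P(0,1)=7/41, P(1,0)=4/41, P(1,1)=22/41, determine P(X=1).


P(X=1) = P(1,0)+P(1,1) = 4/41 + 22/41 = 26/41

26/41


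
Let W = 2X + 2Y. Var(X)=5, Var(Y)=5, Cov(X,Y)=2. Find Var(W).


Var(2X + 2Y) = 2^2*Var(X) + 2^2*Var(Y) + 2*2*2*Cov(X,Y)
= 4*5 + 4*5 + 8*2
= 20 + 20 + 16 = 56

56


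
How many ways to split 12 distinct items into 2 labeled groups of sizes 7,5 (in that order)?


12! = 479001600
Denominator: 7!=5040 * 5!=120
Coefficient = 479001600 / 604800 = 792

792


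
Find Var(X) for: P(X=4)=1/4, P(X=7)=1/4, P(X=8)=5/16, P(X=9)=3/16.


E[X] = 111/16, E[X^2] = 823/16
Var(X) = E[X^2] - (E[X])^2 = 823/16 - (111/16)^2 = 847/256

847/256


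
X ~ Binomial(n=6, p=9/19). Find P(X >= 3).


P(X>=3) = P(X=3) + P(X=4) + P(X=5) + P(X=6)
= 14580000/47045881 + 9841500/47045881 + 3542940/47045881 + 531441/47045881
= 28495881/47045881

28495881/47045881


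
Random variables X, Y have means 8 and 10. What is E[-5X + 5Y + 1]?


E[-5X + 5Y + 1] = -5*E[X] + 5*E[Y] + 1
= (-5)*(8) + (5)*(10) + (1)
= -40 + 50 + 1 = 11

11


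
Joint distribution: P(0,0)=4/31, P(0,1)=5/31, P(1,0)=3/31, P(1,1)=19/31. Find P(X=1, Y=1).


Read from table: P(X=1, Y=1) = 19/31

19/31


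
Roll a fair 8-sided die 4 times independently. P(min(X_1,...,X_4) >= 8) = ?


P(min >= 8) = P(all X_i >= 8) = (P(X_1 >= 8))^4
= (1/8)^4 = 1/4096

1/4096


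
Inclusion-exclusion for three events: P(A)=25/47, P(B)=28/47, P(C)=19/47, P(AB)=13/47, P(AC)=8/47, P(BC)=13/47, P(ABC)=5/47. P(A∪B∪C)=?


P(A∪B∪C) = P(A)+P(B)+P(C) - P(AB)-P(AC)-P(BC) + P(ABC)
= 25/47+28/47+19/47 - 13/47-8/47-13/47 + 5/47
= 43/47

43/47


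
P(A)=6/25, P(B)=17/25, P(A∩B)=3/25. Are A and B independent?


P(A)*P(B) = 6/25*17/25 = 102/625
P(A∩B) = 3/25 != 102/625, so not independent

No, A and B are not independent


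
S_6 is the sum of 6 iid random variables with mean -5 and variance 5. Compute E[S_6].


E[S_n] = n*E[X_1] = 6*-5 = -30

-30


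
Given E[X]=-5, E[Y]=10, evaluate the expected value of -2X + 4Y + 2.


E[-2X + 4Y + 2] = -2*E[X] + 4*E[Y] + 2
= (-2)*(-5) + (4)*(10) + (2)
= 10 + 40 + 2 = 52

52


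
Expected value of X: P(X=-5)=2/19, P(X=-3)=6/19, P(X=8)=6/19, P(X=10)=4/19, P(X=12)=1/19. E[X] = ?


E[X] = sum(x * P(x))
= -5*2/19 - 3*6/19 + 8*6/19 + 10*4/19 + 12*1/19
= 72/19

72/19


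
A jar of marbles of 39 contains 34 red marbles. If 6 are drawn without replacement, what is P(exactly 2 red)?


P(X=2) = C(34,2)*C(5,4) / C(39,6)
= 561*5 / 3262623
= 2805/3262623 = 55/63973

55/63973


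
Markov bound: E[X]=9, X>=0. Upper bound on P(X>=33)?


Markov: P(X >= a) <= E[X]/a
P(X >= 33) <= 9/33 = 3/11

3/11


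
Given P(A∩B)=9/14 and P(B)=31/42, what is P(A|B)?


P(A|B) = P(A∩B)/P(B) = (27/42)/(31/42) = 27/31

27/31


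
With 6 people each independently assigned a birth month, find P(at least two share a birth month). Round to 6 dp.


P(all different) = prod((12-i)/12 for i=0..5) = 0.222801
P(at least one match) = 1 - 0.222801 = 0.777199

0.777199


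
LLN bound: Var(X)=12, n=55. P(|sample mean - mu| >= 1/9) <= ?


Var(Xbar) = Var(X)/n = 12/55
Chebyshev: P(|Xbar-mu| >= 1/9) <= Var(Xbar)/(1/9)^2 = (12/55)/(1/81) = 972/55
Bound exceeds 1, so trivial bound: 1

1


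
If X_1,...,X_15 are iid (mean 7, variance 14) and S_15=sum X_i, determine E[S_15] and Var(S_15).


E[S_n] = n*mu = 15*7 = 105
Var(S_n) = n*sigma^2 = 15*14 = 210

E[S_15]=105, Var(S_15)=210


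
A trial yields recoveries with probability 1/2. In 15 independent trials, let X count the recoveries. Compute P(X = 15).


P(X=15) = C(15,15) * p^15 * (1-p)^0
= 1 * 1/32768 * 1
= 1/32768

1/32768


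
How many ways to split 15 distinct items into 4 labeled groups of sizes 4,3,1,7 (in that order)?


15! = 1307674368000
Denominator: 4!=24 * 3!=6 * 1!=1 * 7!=5040
Coefficient = 1307674368000 / 725760 = 1801800

1801800


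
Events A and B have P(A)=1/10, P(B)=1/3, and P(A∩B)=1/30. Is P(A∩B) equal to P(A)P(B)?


P(A)*P(B) = 1/10*1/3 = 1/30
P(A∩B) = 1/30, which equals P(A)P(B), so independent

Yes, A and B are independent


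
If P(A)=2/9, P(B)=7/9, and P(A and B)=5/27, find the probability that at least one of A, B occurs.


P(A∪B) = P(A) + P(B) - P(A∩B)
= 2/9 + 7/9 - 5/27 = 22/27

22/27


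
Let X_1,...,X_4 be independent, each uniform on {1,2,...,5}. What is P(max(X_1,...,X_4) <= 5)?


P(max <= 5) = P(all X_i <= 5) = (P(X_1 <= 5))^4
= (5/5)^4 = 1^4 = 1

1


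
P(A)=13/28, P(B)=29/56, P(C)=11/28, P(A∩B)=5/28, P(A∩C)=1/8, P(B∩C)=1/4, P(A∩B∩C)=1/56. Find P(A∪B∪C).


P(A∪B∪C) = P(A)+P(B)+P(C) - P(AB)-P(AC)-P(BC) + P(ABC)
= 13/28+29/56+11/28 - 5/28-1/8-1/4 + 1/56
= 47/56

47/56


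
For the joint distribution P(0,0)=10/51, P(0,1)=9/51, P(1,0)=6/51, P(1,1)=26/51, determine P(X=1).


P(X=1) = P(1,0)+P(1,1) = 6/51 + 26/51 = 32/51

32/51


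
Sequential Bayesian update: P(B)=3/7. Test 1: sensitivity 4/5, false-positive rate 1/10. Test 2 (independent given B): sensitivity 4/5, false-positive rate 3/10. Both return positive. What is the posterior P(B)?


After test 1: P(+) = 4/5*3/7 + 1/10*4/7 = 2/5
P(B|+) = (12/35)/(2/5) = 6/7
After test 2 (use post1 as new prior): P(+) = 4/5*6/7 + 3/10*1/7 = 51/70
P(B|+,+) = (24/35)/(51/70) = 16/17

16/17


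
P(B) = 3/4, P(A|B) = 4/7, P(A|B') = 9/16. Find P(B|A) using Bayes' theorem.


P(A) = P(A|B)P(B) + P(A|B')P(B') = 4/7*3/4 + 9/16*1/4 = 255/448
P(B|A) = P(A|B)P(B)/P(A) = (3/7)/(255/448) = 64/85

64/85


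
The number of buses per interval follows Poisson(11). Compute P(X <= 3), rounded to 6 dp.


P(X<=3) = e^(-11)*11^0/0! + e^(-11)*11^1/1! + e^(-11)*11^2/2! + e^(-11)*11^3/3!
≈ 0.0000167017 + 0.0001837187 + 0.0010104529 + 0.0037049940
= 0.0049158673
≈ 0.004916

0.004916


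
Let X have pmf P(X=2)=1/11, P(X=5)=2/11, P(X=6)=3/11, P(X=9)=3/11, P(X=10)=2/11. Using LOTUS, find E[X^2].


E[X^2] = sum(g(x)*P(x))
= 4*1/11 + 25*2/11 + 36*3/11 + 81*3/11 + 100*2/11
= 55

55


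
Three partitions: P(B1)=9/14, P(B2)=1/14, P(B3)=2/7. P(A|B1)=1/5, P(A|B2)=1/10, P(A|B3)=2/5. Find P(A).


P(A) = P(A|B1)P(B1) + P(A|B2)P(B2) + P(A|B3)P(B3)
= 1/5*9/14 + 1/10*1/14 + 2/5*2/7
= 9/70 + 1/140 + 4/35 = 1/4

1/4


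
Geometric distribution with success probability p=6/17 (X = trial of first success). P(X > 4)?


P(X > 4) = P(first 4 trials all fail) = (1-p)^4 = (11/17)^4 = 14641/83521

14641/83521


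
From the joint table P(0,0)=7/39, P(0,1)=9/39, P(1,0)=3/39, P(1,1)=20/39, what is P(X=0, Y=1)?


Read from table: P(X=0, Y=1) = 9/39 = 3/13

3/13


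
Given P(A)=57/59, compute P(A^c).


P(A') = 1 - P(A) = 1 - 57/59 = 2/59

2/59


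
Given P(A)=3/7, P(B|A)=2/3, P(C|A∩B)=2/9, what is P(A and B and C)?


P(A∩B∩C) = P(A) * P(B|A) * P(C|A∩B)
= 3/7 * 2/3 * 2/9
= 2/7 * 2/9 = 4/63

4/63


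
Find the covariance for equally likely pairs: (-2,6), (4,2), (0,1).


E[X]=2/3, E[Y]=3, E[XY]=-4/3
Cov(X,Y) = E[XY] - E[X]E[Y] = -4/3 - 2/3*3 = -10/3

-10/3


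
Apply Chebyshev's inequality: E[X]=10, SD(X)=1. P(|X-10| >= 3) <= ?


k = 3/1 = 3
Chebyshev: P(|X-mu| >= k*sigma) <= 1/k^2 = 1/3^2 = 1/9

1/9


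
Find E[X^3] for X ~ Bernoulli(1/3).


For Bernoulli: X in {0,1}
E[X^3] = 0^3*(1-1/3) + 1^3*1/3 = 1/3

1/3


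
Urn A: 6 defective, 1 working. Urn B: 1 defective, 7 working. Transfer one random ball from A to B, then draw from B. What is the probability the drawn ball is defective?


P(transfer defective) = 6/7; P(transfer working) = 1/7
If defective transferred: Urn II has 2 defective of 9, so P(defective|defective moved) = 2/9
If working transferred: Urn II has 1 defective of 9, so P(defective|working moved) = 1/9
By total probability: P(defective) = 6/7*2/9 + 1/7*1/9 = 13/63

13/63


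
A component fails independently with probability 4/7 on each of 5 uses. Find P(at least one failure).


P(at least one) = 1 - P(none)
P(none) = (1 - 4/7)^5 = (3/7)^5 = 243/16807
P(at least one) = 1 - 243/16807 = 16564/16807

16564/16807


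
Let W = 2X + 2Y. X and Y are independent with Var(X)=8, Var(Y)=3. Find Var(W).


Independence => Cov(X,Y)=0
Var(2X + 2Y) = 2^2*Var(X) + 2^2*Var(Y)
= 4*8 + 4*3 = 44

44


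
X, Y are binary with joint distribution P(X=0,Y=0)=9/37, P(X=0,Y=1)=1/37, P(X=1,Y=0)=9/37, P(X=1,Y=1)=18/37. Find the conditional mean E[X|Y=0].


P(Y=0) = 18/37
E[X|Y=0] = (0*9 + 1*9)/18 = 9/18 = 1/2

1/2


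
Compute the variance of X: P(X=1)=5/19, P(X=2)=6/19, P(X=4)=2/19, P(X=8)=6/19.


E[X] = 73/19, E[X^2] = 445/19
Var(X) = E[X^2] - (E[X])^2 = 445/19 - (73/19)^2 = 3126/361

3126/361


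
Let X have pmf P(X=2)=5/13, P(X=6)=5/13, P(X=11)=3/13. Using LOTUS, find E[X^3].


E[X^3] = sum(g(x)*P(x))
= 8*5/13 + 216*5/13 + 1331*3/13
= 5113/13

5113/13


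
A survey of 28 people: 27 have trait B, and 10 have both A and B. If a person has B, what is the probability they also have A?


P(A|B) = P(A∩B)/P(B) = (10/28)/(27/28) = 10/27

10/27


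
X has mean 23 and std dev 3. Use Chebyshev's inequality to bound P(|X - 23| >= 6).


k = 6/3 = 2
Chebyshev: P(|X-mu| >= k*sigma) <= 1/k^2 = 1/2^2 = 1/4

1/4


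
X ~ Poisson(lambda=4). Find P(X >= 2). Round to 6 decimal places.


P(X>=2) = 1 - P(X<=1) = 1 - (e^(-4)*4^0/0! + e^(-4)*4^1/1!)
≈ 1 - (0.0183156389 + 0.0732625556)
= 1 - 0.0915781945 = 0.9084218055
≈ 0.908422

0.908422


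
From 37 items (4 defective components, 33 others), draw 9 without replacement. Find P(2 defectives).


P(X=2) = C(4,2)*C(33,7) / C(37,9)
= 6*4272048 / 124403620
= 25632288/124403620 = 648/3145

648/3145


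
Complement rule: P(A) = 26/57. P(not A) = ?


P(A') = 1 - P(A) = 1 - 26/57 = 31/57

31/57


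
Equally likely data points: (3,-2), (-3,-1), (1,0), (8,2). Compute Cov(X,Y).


E[X]=9/4, E[Y]=-1/4, E[XY]=13/4
Cov(X,Y) = E[XY] - E[X]E[Y] = 13/4 - 9/4*-1/4 = 61/16

61/16


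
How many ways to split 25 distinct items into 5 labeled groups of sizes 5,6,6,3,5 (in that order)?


25! = 15511210043330985984000000
Denominator: 5!=120 * 6!=720 * 6!=720 * 3!=6 * 5!=120
Coefficient = 15511210043330985984000000 / 44789760000 = 346311523958400

346311523958400


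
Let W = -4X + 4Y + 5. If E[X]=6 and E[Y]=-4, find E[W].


E[-4X + 4Y + 5] = -4*E[X] + 4*E[Y] + 5
= (-4)*(6) + (4)*(-4) + (5)
= -24 - 16 + 5 = -35

-35


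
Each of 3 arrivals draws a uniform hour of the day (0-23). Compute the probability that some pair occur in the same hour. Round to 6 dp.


P(all different) = prod((24-i)/24 for i=0..2) = 0.878472
P(at least one match) = 1 - 0.878472 = 0.121528

0.121528


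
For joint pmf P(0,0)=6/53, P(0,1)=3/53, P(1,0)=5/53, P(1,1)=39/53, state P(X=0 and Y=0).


Read from table: P(X=0, Y=0) = 6/53

6/53


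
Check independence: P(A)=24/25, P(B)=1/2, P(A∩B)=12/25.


P(A)*P(B) = 24/25*1/2 = 12/25
P(A∩B) = 12/25, which equals P(A)P(B), so independent

Yes, A and B are independent


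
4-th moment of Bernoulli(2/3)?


For Bernoulli: X in {0,1}
E[X^4] = 0^4*(1-2/3) + 1^4*2/3 = 2/3

2/3


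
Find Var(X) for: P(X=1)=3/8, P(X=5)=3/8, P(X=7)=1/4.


E[X] = 4, E[X^2] = 22
Var(X) = E[X^2] - (E[X])^2 = 22 - (4)^2 = 6

6


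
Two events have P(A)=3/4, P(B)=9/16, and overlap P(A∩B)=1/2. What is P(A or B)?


P(A∪B) = P(A) + P(B) - P(A∩B)
= 3/4 + 9/16 - 1/2 = 13/16

13/16


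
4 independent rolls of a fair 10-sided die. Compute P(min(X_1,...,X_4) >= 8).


P(min >= 8) = P(all X_i >= 8) = (P(X_1 >= 8))^4
= (3/10)^4 = 81/10000

81/10000


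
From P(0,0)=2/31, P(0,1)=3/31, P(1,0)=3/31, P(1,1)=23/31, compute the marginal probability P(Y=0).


P(Y=0) = P(0,0)+P(1,0) = 2/31 + 3/31 = 5/31

5/31


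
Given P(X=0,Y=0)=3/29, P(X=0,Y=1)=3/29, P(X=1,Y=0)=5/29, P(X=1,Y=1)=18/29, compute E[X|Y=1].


P(Y=1) = 21/29
E[X|Y=1] = (0*3 + 1*18)/21 = 18/21 = 6/7

6/7


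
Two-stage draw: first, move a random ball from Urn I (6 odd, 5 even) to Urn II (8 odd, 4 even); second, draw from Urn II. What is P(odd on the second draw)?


P(transfer odd) = 6/11; P(transfer even) = 5/11
If odd transferred: Urn II has 9 odd of 13, so P(odd|odd moved) = 9/13
If even transferred: Urn II has 8 odd of 13, so P(odd|even moved) = 8/13
By total probability: P(odd) = 6/11*9/13 + 5/11*8/13 = 94/143

94/143


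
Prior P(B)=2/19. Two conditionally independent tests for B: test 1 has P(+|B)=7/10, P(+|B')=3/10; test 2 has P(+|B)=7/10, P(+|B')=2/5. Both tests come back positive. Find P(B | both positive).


After test 1: P(+) = 7/10*2/19 + 3/10*17/19 = 13/38
P(B|+) = (7/95)/(13/38) = 14/65
After test 2 (use post1 as new prior): P(+) = 7/10*14/65 + 2/5*51/65 = 151/325
P(B|+,+) = (49/325)/(151/325) = 49/151

49/151


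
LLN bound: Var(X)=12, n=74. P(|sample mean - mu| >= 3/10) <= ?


Var(Xbar) = Var(X)/n = 12/74
Chebyshev: P(|Xbar-mu| >= 3/10) <= Var(Xbar)/(3/10)^2 = (6/37)/(9/100) = 200/111
Bound exceeds 1, so trivial bound: 1

1


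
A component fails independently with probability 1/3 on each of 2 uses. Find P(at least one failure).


P(at least one) = 1 - P(none)
P(none) = (1 - 1/3)^2 = (2/3)^2 = 4/9
P(at least one) = 1 - 4/9 = 5/9

5/9


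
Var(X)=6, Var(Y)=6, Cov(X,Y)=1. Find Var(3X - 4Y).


Var(3X - 4Y) = 3^2*Var(X) + (-4)^2*Var(Y) + 2*3*(-4)*Cov(X,Y)
= 9*6 + 16*6 - 24*1
= 54 + 96 - 24 = 126

126


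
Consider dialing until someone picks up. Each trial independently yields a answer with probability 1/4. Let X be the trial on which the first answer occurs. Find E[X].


For geometric (trials until first success), E[X] = 1/p = 1/(1/4) = 4

4


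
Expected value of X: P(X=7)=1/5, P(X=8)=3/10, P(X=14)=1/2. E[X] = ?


E[X] = sum(x * P(x))
= 7*1/5 + 8*3/10 + 14*1/2
= 54/5

54/5


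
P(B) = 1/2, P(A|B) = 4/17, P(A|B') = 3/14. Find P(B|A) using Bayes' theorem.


P(A) = P(A|B)P(B) + P(A|B')P(B') = 4/17*1/2 + 3/14*1/2 = 107/476
P(B|A) = P(A|B)P(B)/P(A) = (2/17)/(107/476) = 56/107

56/107


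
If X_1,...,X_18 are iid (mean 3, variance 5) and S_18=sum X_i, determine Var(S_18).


By independence, Var(S_n) = n*Var(X_1) = 18*5 = 90

90


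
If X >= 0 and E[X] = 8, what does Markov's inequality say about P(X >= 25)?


Markov: P(X >= a) <= E[X]/a
P(X >= 25) <= 8/25

8/25


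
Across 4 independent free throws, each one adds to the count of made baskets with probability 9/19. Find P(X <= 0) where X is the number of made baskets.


P(X<=0) = P(X=0)
= 10000/130321
= 10000/130321

10000/130321


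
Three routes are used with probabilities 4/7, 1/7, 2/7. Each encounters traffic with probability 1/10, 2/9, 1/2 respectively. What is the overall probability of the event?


P(A) = P(A|B1)P(B1) + P(A|B2)P(B2) + P(A|B3)P(B3)
= 1/10*4/7 + 2/9*1/7 + 1/2*2/7
= 2/35 + 2/63 + 1/7 = 73/315

73/315


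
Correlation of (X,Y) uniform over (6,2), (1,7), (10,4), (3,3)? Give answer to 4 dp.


Cov(X,Y) = -3.0000, Var(X) = 11.5000, Var(Y) = 3.5000
rho = Cov/(sqrt(VarX)*sqrt(VarY)) = -0.4729

-0.4729


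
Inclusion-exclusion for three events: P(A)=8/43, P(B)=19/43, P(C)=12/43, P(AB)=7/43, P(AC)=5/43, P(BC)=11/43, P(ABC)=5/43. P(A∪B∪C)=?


P(A∪B∪C) = P(A)+P(B)+P(C) - P(AB)-P(AC)-P(BC) + P(ABC)
= 8/43+19/43+12/43 - 7/43-5/43-11/43 + 5/43
= 21/43

21/43


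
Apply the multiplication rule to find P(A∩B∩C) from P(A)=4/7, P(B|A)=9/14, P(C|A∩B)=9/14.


P(A∩B∩C) = P(A) * P(B|A) * P(C|A∩B)
= 4/7 * 9/14 * 9/14
= 18/49 * 9/14 = 81/343

81/343


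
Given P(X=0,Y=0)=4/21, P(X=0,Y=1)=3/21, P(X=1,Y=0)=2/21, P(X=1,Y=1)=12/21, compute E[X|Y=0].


P(Y=0) = 6/21
E[X|Y=0] = (0*4 + 1*2)/6 = 2/6 = 1/3

1/3


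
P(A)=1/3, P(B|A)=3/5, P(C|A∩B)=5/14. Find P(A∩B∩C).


P(A∩B∩C) = P(A) * P(B|A) * P(C|A∩B)
= 1/3 * 3/5 * 5/14
= 1/5 * 5/14 = 1/14

1/14


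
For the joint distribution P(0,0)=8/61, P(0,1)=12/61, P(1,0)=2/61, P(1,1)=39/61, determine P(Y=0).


P(Y=0) = P(0,0)+P(1,0) = 8/61 + 2/61 = 10/61

10/61


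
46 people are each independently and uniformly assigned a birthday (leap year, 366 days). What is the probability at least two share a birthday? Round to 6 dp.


P(all different) = prod((366-i)/366 for i=0..45) = 0.052187
P(at least one match) = 1 - 0.052187 = 0.947813

0.947813


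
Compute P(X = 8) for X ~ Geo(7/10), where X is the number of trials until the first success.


P(X=8) = (1-p)^7 * p = (3/10)^7 * 7/10
= 2187/10000000 * 7/10 = 15309/100000000

15309/100000000


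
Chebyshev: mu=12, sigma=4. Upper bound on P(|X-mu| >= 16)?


k = 16/4 = 4
Chebyshev: P(|X-mu| >= k*sigma) <= 1/k^2 = 1/4^2 = 1/16

1/16


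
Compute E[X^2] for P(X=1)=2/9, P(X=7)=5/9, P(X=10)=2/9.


E[X^2] = sum(g(x)*P(x))
= 1*2/9 + 49*5/9 + 100*2/9
= 149/3

149/3


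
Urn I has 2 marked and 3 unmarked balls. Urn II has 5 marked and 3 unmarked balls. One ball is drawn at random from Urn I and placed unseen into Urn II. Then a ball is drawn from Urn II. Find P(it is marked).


P(transfer marked) = 2/5; P(transfer unmarked) = 3/5
If marked transferred: Urn II has 6 marked of 9, so P(marked|marked moved) = 2/3
If unmarked transferred: Urn II has 5 marked of 9, so P(marked|unmarked moved) = 5/9
By total probability: P(marked) = 2/5*2/3 + 3/5*5/9 = 3/5

3/5


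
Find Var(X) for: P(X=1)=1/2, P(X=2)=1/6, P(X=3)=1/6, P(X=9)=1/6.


E[X] = 17/6, E[X^2] = 97/6
Var(X) = E[X^2] - (E[X])^2 = 97/6 - (17/6)^2 = 293/36

293/36


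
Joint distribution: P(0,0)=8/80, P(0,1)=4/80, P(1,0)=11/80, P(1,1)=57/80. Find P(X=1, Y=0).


Read from table: P(X=1, Y=0) = 11/80

11/80


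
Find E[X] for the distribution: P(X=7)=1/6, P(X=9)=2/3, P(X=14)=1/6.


E[X] = sum(x * P(x))
= 7*1/6 + 9*2/3 + 14*1/6
= 19/2

19/2


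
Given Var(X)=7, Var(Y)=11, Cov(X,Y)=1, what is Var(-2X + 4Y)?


Var(-2X + 4Y) = (-2)^2*Var(X) + 4^2*Var(Y) + 2*(-2)*4*Cov(X,Y)
= 4*7 + 16*11 - 16*1
= 28 + 176 - 16 = 188

188


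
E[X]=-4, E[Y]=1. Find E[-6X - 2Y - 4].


E[-6X - 2Y - 4] = -6*E[X] - 2*E[Y] - 4
= (-6)*(-4) + (-2)*(1) + (-4)
= 24 - 2 - 4 = 18

18


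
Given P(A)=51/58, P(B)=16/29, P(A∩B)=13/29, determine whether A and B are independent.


P(A)*P(B) = 51/58*16/29 = 408/841
P(A∩B) = 13/29 != 408/841, so not independent

No, A and B are not independent


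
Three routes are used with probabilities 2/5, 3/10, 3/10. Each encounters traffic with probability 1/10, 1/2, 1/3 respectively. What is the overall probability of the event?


P(A) = P(A|B1)P(B1) + P(A|B2)P(B2) + P(A|B3)P(B3)
= 1/10*2/5 + 1/2*3/10 + 1/3*3/10
= 1/25 + 3/20 + 1/10 = 29/100

29/100


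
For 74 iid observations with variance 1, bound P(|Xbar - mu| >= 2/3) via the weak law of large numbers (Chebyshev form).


Var(Xbar) = Var(X)/n = 1/74
Chebyshev: P(|Xbar-mu| >= 2/3) <= Var(Xbar)/(2/3)^2 = (1/74)/(4/9) = 9/296

9/296


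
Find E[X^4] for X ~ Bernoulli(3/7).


For Bernoulli: X in {0,1}
E[X^4] = 0^4*(1-3/7) + 1^4*3/7 = 3/7

3/7


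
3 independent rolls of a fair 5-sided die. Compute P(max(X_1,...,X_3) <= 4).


P(max <= 4) = P(all X_i <= 4) = (P(X_1 <= 4))^3
= (4/5)^3 = 64/125

64/125


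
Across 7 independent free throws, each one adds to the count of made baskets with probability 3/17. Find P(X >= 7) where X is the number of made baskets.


P(X>=7) = P(X=7)
= 2187/410338673
= 2187/410338673

2187/410338673


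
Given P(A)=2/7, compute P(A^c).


P(A') = 1 - P(A) = 1 - 2/7 = 5/7

5/7


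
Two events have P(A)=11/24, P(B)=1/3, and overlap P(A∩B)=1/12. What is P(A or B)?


P(A∪B) = P(A) + P(B) - P(A∩B)
= 11/24 + 1/3 - 1/12 = 17/24

17/24


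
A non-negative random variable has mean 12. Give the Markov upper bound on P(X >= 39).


Markov: P(X >= a) <= E[X]/a
P(X >= 39) <= 12/39 = 4/13

4/13


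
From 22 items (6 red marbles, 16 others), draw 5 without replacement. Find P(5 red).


P(X=5) = C(6,5)*C(16,0) / C(22,5)
= 6*1 / 26334
= 6/26334 = 1/4389

1/4389


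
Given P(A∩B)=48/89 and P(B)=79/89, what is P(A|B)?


P(A|B) = P(A∩B)/P(B) = (48/89)/(79/89) = 48/79

48/79


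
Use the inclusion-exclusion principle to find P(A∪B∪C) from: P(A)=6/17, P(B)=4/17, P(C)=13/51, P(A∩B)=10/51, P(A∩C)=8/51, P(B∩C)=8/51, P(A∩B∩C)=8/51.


P(A∪B∪C) = P(A)+P(B)+P(C) - P(AB)-P(AC)-P(BC) + P(ABC)
= 6/17+4/17+13/51 - 10/51-8/51-8/51 + 8/51
= 25/51

25/51


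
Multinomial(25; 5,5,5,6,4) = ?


25! = 15511210043330985984000000
Denominator: 5!=120 * 5!=120 * 5!=120 * 6!=720 * 4!=24
Coefficient = 15511210043330985984000000 / 29859840000 = 519467285937600

519467285937600


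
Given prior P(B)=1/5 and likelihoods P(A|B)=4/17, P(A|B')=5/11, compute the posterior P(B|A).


P(A) = P(A|B)P(B) + P(A|B')P(B') = 4/17*1/5 + 5/11*4/5 = 384/935
P(B|A) = P(A|B)P(B)/P(A) = (4/85)/(384/935) = 11/96

11/96


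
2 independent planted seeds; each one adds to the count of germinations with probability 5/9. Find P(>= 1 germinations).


P(at least one) = 1 - P(none)
P(none) = (1 - 5/9)^2 = (4/9)^2 = 16/81
P(at least one) = 1 - 16/81 = 65/81

65/81
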